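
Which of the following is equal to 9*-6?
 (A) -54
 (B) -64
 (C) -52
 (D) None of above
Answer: A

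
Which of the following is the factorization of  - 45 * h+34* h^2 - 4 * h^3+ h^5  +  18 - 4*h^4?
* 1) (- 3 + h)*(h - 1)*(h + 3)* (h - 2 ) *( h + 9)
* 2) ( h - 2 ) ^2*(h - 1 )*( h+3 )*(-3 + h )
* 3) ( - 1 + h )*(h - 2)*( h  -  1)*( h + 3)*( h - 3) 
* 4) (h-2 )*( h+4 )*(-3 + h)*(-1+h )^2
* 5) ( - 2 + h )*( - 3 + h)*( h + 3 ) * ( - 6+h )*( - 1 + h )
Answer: 3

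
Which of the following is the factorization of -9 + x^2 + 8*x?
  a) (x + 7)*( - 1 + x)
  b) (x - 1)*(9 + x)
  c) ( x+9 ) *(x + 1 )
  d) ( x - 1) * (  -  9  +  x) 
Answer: b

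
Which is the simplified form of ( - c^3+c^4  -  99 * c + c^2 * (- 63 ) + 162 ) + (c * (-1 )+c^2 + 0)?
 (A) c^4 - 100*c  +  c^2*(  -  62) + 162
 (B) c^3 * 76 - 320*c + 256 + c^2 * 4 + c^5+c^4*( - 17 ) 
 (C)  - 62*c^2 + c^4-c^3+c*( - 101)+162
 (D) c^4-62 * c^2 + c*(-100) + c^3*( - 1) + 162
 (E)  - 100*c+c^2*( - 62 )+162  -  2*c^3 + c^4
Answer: D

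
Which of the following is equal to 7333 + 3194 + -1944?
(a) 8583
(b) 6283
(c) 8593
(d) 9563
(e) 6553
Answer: a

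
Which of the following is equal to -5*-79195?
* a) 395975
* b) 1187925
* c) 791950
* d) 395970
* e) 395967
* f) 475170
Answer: a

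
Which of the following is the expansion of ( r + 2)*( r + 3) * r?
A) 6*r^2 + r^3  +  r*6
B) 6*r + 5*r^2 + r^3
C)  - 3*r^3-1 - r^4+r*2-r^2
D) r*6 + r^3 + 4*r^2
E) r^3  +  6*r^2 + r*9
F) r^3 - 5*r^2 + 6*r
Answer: B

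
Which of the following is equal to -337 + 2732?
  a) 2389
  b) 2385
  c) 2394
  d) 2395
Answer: d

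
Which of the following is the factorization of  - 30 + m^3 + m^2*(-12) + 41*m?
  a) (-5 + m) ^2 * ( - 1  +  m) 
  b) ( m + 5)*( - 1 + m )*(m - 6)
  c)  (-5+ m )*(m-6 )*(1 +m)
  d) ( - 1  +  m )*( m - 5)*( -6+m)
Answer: d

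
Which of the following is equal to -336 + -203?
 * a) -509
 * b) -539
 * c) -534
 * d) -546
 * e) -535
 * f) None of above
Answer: b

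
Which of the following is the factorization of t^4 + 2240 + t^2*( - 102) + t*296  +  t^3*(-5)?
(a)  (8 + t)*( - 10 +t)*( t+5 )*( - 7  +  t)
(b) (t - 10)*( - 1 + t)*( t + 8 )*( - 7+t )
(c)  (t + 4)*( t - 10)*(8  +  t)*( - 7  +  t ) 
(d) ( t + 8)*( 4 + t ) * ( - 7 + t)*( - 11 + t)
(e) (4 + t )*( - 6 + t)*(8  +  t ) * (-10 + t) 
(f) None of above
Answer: c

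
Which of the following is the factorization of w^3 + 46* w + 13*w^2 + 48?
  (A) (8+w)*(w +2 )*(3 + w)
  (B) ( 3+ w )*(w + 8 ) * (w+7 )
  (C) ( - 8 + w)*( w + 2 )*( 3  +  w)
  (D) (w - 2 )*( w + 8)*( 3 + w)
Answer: A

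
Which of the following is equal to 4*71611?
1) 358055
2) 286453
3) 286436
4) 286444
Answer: 4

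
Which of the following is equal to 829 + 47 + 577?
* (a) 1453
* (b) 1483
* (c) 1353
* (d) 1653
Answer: a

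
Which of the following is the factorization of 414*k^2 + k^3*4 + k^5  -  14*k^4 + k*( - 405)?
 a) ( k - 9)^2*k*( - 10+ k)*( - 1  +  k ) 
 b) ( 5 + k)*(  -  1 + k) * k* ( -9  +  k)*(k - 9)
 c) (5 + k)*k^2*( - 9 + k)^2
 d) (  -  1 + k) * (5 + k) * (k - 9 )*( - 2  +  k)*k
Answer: b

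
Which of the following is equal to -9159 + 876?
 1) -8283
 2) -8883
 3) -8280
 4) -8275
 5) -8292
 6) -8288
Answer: 1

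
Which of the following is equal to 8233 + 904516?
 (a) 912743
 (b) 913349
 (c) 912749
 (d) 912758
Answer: c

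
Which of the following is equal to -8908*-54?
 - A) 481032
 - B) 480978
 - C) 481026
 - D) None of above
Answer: A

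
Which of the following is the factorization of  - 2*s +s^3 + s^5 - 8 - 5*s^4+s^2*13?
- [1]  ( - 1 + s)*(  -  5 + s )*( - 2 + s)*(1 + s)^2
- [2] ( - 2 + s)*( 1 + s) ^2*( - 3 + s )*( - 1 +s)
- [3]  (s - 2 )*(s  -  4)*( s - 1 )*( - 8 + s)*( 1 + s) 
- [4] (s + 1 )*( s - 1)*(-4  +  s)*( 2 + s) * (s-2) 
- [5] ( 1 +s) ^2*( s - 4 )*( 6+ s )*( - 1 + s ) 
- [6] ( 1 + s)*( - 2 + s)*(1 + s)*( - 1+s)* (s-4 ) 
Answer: 6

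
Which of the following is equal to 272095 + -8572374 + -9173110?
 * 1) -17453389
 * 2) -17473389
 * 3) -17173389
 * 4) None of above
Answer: 2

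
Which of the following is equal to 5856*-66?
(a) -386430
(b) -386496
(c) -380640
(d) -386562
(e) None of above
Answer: b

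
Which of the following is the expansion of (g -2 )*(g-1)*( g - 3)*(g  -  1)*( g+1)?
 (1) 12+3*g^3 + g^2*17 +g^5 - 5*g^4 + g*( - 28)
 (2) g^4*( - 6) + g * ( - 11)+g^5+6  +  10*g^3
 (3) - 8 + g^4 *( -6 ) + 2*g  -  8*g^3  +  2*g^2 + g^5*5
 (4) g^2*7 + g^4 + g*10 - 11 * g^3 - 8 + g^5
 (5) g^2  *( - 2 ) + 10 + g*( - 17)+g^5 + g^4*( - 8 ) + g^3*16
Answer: 2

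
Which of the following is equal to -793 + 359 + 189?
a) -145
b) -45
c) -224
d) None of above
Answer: d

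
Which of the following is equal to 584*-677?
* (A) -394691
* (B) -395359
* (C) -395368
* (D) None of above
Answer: C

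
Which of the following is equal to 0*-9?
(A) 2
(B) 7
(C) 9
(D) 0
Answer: D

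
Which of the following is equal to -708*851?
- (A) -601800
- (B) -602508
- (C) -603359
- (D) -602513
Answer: B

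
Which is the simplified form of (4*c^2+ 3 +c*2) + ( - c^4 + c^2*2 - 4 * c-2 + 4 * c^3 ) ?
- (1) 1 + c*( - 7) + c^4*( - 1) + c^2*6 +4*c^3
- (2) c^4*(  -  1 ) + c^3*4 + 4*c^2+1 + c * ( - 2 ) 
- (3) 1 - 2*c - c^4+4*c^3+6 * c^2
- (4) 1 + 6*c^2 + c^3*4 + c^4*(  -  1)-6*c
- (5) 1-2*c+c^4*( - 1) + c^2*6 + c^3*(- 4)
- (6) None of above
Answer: 3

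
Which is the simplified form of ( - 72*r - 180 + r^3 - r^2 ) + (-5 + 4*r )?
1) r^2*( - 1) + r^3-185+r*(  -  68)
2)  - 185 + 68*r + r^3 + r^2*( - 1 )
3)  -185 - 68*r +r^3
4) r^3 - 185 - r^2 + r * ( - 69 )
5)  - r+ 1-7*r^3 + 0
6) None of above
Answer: 1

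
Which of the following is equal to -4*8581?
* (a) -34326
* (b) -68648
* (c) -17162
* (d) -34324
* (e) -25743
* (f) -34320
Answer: d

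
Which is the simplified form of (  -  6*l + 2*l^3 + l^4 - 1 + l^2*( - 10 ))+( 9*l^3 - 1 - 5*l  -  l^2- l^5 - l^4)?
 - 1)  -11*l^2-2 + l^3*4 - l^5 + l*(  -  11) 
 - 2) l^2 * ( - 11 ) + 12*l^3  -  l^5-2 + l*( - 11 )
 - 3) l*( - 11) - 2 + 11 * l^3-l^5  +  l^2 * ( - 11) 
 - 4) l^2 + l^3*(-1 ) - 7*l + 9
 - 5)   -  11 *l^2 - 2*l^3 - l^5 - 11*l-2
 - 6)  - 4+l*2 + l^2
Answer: 3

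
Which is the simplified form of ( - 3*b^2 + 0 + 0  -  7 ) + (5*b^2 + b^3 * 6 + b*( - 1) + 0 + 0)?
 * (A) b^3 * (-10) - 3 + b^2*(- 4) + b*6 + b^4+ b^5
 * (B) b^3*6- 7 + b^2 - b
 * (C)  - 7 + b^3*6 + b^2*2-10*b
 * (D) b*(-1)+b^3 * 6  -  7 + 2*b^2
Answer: D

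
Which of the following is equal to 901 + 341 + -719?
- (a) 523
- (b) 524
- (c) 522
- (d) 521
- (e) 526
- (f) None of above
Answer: a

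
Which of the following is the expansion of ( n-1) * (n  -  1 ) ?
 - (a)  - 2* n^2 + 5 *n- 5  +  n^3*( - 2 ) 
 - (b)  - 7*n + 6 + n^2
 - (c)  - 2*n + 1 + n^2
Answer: c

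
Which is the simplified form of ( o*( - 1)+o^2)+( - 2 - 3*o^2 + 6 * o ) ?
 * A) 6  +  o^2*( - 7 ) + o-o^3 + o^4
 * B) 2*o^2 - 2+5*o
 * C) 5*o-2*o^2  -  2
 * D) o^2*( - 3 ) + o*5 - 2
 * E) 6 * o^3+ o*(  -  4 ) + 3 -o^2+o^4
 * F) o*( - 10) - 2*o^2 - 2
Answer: C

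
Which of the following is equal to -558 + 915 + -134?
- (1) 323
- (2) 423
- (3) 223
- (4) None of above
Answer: 3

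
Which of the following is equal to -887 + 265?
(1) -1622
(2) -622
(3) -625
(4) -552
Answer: 2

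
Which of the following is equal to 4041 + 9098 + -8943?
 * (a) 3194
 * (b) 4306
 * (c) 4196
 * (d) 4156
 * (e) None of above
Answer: c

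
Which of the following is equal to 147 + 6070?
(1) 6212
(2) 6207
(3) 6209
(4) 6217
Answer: 4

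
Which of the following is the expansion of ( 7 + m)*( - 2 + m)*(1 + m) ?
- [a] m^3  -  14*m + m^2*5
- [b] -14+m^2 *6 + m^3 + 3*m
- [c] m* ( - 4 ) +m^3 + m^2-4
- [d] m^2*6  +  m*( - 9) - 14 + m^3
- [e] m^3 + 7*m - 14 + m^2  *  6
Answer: d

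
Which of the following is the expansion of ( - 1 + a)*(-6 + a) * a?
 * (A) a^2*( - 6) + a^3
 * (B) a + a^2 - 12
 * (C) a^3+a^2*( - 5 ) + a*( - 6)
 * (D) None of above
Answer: D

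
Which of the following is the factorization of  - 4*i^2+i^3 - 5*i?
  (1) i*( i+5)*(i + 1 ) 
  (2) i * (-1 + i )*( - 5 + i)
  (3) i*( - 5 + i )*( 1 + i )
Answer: 3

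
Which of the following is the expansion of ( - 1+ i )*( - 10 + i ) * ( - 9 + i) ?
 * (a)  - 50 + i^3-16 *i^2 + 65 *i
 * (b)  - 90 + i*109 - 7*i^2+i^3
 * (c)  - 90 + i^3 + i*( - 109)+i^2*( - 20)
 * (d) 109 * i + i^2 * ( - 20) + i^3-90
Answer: d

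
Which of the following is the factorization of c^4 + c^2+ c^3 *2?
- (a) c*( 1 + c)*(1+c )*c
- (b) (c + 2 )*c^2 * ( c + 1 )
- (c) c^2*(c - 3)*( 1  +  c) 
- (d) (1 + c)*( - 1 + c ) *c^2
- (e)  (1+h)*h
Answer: a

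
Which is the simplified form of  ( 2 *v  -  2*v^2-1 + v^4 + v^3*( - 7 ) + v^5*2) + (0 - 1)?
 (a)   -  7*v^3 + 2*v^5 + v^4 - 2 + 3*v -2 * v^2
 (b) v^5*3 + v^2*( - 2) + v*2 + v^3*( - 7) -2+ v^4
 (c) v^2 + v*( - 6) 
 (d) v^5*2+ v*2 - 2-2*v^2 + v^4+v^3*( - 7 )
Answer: d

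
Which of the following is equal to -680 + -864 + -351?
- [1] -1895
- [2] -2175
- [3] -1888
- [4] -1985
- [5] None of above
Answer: 1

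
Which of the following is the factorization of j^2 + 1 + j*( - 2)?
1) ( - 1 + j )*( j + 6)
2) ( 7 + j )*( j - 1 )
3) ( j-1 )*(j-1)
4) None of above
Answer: 3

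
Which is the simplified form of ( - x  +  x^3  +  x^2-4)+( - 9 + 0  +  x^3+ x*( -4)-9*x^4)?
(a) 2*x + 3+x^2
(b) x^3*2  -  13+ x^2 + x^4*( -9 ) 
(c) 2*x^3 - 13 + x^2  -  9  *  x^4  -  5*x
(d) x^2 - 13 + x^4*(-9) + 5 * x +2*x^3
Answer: c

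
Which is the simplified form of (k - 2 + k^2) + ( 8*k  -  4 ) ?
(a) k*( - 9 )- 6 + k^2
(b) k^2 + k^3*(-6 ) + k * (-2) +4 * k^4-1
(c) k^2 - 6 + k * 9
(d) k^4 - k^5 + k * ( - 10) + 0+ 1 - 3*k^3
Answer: c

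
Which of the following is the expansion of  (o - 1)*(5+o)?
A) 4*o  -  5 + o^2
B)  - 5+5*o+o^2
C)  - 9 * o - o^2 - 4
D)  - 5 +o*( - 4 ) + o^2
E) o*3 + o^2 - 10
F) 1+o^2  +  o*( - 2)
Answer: A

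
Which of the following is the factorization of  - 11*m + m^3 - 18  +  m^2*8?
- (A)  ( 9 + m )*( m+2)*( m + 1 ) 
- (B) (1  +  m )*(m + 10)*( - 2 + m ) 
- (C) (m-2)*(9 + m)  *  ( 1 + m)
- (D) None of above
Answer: C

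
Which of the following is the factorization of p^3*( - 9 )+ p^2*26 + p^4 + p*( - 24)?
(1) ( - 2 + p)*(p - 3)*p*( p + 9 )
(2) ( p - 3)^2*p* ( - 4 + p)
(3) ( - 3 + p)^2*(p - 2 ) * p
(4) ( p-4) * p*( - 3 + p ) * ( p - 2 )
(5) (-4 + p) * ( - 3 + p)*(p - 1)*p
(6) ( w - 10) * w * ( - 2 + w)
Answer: 4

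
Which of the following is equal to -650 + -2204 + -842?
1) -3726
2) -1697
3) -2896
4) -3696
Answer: 4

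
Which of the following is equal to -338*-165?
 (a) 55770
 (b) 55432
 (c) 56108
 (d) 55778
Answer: a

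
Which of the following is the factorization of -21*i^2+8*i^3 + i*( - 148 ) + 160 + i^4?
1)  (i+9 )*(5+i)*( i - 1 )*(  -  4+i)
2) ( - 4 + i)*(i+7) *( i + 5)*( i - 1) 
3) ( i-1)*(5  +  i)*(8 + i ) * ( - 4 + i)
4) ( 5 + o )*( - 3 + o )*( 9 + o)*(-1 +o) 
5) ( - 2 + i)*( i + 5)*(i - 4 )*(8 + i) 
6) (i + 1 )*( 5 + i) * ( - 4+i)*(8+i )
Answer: 3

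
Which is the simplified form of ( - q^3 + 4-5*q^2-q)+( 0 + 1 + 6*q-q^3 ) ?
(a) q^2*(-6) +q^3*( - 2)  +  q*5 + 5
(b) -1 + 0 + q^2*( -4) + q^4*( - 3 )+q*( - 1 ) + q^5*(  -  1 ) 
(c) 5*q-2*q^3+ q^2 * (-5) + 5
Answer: c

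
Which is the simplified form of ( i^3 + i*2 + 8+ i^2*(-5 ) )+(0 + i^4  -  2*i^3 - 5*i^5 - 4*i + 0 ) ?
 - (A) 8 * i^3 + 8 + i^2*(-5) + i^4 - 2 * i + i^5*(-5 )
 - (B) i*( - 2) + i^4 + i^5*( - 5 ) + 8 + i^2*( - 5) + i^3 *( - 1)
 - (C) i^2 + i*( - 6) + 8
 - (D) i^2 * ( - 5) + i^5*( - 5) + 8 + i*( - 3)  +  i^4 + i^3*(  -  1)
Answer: B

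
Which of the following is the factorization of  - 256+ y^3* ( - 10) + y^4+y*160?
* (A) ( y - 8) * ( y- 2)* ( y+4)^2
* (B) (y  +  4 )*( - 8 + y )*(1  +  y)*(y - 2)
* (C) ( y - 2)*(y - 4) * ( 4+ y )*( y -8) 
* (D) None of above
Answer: C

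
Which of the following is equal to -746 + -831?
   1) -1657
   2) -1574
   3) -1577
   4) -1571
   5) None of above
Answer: 3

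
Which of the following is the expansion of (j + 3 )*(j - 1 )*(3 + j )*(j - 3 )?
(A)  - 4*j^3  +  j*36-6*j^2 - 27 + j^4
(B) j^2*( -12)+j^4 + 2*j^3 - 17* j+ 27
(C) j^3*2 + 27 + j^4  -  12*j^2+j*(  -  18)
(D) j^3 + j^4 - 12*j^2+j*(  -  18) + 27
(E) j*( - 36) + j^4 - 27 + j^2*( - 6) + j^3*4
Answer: C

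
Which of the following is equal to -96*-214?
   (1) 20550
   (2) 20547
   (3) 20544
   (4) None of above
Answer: 3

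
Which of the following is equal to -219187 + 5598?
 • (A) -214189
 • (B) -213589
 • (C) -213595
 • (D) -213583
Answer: B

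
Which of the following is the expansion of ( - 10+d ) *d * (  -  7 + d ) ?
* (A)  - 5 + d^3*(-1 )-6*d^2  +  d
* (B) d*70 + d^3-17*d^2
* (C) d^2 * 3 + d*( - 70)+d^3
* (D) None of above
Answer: B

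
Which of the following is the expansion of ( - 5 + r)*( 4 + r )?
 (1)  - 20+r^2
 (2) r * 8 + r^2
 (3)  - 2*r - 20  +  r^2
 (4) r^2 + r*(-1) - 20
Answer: 4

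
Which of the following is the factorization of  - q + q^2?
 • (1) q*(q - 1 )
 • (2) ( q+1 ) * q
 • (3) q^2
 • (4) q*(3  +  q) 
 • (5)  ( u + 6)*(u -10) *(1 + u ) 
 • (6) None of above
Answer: 1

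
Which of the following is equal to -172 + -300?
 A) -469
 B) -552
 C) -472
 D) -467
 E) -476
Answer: C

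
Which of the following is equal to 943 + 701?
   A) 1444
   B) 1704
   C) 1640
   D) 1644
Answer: D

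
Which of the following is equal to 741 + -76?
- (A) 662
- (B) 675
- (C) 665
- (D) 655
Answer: C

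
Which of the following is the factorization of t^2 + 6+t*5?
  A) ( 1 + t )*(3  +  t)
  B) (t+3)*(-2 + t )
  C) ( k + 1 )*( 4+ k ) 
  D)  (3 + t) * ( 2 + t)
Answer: D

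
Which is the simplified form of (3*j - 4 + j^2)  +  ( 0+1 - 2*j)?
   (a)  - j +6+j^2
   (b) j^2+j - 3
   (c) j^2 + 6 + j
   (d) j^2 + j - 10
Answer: b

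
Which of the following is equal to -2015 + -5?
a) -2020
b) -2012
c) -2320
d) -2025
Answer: a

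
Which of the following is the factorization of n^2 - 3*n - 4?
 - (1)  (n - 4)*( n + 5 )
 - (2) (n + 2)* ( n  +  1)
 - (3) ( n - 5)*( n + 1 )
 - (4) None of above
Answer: 4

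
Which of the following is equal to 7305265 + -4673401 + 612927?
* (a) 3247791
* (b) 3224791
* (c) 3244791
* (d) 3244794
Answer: c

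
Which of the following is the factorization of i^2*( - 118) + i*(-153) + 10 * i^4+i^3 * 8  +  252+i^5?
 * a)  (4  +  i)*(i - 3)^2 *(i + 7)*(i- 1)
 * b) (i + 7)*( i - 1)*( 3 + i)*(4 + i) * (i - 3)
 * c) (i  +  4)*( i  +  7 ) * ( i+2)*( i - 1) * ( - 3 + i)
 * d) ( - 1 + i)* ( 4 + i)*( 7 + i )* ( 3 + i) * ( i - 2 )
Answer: b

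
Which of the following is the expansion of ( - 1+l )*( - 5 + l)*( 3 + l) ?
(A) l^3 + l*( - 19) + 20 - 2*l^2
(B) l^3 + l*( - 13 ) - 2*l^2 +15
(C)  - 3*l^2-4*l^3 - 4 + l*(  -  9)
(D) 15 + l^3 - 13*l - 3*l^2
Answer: D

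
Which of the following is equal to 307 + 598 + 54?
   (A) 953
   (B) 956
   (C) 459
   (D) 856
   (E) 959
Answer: E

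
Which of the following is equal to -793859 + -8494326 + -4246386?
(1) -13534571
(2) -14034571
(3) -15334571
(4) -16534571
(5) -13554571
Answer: 1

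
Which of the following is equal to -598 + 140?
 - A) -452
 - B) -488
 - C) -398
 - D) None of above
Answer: D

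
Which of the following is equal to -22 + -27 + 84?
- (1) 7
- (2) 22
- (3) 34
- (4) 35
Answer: 4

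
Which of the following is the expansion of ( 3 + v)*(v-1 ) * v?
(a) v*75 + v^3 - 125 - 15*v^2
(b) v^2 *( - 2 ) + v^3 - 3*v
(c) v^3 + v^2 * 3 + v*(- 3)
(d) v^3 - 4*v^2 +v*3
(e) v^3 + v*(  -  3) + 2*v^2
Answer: e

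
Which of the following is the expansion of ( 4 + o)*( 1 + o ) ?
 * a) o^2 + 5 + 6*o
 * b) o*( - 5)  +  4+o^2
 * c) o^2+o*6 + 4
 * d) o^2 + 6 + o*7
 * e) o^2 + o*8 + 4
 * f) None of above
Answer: f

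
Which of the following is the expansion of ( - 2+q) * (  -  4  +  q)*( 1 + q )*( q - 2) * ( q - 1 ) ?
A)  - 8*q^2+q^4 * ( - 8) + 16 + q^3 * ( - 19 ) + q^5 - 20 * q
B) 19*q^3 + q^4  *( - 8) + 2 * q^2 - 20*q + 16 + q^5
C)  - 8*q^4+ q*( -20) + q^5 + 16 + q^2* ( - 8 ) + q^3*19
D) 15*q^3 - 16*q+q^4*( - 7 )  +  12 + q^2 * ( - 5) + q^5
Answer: C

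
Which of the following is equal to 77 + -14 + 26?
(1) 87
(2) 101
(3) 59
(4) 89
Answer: 4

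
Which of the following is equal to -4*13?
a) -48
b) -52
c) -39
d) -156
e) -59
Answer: b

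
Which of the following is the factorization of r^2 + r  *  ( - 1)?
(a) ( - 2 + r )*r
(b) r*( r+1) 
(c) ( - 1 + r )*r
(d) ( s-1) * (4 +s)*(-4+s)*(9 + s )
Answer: c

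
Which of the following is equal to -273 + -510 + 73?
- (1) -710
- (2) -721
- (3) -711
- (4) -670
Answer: 1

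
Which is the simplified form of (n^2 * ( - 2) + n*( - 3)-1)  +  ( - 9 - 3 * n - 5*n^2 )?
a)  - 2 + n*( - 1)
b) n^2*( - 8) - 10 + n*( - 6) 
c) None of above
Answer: c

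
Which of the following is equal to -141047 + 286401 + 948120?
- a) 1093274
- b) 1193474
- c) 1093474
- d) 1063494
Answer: c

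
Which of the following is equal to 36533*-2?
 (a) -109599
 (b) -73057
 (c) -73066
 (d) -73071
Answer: c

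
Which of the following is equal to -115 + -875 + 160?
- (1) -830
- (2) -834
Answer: 1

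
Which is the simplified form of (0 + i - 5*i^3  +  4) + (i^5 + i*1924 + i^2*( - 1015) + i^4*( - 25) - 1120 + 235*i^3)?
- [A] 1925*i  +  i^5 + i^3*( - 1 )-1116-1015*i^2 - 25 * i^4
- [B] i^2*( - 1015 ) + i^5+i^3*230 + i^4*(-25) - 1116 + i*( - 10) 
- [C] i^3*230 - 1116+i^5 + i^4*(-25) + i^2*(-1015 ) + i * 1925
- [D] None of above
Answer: C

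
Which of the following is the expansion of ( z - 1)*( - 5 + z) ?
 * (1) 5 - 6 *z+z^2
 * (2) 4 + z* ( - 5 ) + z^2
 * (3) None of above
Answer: 1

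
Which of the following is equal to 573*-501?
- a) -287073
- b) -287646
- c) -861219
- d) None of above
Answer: a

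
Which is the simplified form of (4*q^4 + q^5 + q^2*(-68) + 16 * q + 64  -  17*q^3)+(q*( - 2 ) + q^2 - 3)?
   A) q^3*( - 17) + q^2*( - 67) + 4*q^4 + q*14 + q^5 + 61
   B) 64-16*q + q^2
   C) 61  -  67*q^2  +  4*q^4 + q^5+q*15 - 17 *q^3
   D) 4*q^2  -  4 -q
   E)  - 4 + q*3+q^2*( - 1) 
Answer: A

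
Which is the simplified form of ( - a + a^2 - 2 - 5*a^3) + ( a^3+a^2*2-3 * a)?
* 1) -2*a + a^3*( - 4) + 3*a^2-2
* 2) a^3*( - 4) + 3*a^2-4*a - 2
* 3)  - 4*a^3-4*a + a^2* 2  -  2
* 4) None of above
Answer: 2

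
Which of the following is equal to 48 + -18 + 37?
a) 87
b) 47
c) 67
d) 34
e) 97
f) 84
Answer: c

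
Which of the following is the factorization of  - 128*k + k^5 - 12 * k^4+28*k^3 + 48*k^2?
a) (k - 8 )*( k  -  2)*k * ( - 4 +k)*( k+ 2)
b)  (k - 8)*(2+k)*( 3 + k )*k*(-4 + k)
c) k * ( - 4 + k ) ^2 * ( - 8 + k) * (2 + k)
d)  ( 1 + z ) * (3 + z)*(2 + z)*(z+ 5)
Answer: a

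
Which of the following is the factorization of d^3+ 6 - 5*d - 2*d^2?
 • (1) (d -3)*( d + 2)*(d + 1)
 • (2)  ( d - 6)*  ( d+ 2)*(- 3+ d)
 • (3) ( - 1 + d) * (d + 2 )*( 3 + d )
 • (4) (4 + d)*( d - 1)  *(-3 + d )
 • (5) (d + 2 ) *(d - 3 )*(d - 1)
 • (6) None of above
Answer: 5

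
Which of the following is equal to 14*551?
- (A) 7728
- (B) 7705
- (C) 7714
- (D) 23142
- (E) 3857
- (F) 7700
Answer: C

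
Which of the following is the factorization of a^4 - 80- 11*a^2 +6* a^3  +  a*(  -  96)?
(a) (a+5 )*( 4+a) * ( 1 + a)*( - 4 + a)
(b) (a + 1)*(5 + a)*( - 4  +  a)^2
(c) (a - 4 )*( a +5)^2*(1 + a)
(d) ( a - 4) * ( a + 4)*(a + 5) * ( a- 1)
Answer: a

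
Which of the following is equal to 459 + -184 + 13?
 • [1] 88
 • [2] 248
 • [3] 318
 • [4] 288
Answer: 4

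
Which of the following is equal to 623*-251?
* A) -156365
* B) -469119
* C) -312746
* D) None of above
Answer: D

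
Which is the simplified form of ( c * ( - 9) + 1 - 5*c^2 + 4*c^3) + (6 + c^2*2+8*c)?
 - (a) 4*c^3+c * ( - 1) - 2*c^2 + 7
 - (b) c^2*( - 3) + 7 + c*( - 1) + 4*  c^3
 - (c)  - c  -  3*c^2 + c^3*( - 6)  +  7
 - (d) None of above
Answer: b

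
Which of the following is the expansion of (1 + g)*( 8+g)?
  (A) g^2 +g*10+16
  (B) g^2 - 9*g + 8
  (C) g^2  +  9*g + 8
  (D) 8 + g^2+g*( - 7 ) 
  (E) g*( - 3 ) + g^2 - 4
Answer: C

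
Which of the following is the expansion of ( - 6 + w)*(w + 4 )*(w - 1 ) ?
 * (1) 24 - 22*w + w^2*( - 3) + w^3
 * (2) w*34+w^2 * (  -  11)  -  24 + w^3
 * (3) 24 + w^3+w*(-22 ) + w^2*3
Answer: 1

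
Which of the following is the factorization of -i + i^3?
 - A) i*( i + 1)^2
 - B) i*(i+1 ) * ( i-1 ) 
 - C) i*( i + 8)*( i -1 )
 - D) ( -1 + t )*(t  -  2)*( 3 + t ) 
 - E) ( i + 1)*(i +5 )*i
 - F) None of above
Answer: B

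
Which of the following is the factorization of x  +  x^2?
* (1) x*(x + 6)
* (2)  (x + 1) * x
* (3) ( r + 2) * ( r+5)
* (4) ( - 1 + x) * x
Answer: 2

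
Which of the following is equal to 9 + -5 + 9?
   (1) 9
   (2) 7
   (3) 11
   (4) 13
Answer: 4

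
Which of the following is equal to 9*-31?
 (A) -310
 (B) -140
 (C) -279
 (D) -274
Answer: C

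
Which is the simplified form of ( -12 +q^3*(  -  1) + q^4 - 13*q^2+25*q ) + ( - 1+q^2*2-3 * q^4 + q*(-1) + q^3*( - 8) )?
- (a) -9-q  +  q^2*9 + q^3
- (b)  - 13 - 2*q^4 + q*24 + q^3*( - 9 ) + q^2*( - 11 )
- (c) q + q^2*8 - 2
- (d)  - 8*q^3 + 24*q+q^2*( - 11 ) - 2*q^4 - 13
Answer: b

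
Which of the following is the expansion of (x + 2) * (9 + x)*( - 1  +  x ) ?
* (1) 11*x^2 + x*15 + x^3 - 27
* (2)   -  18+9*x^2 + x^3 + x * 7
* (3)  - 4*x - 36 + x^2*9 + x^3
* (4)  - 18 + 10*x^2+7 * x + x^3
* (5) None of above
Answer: 4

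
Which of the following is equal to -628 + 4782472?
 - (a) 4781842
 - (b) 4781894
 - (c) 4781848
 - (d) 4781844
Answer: d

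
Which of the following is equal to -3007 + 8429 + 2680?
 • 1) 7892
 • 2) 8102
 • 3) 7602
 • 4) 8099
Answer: 2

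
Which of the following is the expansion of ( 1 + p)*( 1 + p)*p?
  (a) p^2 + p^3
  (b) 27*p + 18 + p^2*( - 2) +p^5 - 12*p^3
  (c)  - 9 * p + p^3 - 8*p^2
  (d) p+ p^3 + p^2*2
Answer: d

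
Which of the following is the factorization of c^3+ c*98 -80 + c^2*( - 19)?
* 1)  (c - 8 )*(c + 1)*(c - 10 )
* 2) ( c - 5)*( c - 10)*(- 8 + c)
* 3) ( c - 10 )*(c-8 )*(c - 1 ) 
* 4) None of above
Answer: 3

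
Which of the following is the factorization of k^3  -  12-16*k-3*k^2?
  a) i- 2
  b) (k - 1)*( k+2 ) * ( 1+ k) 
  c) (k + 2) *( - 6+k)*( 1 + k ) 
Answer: c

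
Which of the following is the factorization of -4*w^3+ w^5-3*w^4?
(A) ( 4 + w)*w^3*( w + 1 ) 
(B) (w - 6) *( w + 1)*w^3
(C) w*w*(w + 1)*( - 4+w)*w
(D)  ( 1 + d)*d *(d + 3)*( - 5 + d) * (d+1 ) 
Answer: C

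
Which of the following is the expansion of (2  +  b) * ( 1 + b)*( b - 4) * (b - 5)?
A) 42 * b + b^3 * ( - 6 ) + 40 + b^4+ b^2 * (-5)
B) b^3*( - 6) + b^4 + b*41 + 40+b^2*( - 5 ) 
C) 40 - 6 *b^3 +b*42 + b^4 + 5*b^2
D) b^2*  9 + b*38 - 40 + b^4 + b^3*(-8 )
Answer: A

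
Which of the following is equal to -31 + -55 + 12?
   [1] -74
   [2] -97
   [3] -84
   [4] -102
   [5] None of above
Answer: 1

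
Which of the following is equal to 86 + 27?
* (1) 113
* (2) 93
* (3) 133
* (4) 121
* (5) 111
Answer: 1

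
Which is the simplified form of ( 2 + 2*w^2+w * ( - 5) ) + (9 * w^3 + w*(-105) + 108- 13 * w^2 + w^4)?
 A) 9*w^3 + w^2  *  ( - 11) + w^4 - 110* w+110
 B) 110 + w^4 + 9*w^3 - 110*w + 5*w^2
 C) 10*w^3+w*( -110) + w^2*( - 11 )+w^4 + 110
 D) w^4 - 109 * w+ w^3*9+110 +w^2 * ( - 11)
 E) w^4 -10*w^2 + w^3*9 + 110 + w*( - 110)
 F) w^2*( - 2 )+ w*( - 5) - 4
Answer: A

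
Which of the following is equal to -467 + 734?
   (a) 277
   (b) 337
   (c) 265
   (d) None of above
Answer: d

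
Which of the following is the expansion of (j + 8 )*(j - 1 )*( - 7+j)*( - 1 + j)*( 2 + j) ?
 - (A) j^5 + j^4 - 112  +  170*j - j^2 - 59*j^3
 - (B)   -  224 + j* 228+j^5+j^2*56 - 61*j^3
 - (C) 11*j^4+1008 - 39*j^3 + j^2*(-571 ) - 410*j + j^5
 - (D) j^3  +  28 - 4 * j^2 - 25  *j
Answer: A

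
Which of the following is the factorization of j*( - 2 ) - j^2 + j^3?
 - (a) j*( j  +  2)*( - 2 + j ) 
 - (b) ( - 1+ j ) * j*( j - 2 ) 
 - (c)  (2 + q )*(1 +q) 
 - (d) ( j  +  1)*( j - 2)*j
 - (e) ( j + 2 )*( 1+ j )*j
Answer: d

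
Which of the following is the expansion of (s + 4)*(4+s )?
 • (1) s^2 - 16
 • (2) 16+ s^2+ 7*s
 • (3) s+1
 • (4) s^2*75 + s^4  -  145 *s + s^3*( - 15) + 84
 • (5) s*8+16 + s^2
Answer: 5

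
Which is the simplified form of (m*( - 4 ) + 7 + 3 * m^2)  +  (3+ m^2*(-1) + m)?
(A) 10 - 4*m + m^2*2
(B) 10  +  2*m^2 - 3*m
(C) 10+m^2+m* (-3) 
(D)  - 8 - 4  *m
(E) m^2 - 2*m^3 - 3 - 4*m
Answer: B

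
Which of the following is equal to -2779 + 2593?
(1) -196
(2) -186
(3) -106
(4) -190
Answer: 2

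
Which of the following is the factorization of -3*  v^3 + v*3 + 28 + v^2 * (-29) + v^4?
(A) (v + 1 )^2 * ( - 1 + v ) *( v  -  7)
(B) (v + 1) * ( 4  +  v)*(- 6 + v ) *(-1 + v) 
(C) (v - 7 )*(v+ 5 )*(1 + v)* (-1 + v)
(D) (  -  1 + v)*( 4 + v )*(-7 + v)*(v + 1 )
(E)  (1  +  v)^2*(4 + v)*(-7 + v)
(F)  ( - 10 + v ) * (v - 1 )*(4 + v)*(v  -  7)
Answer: D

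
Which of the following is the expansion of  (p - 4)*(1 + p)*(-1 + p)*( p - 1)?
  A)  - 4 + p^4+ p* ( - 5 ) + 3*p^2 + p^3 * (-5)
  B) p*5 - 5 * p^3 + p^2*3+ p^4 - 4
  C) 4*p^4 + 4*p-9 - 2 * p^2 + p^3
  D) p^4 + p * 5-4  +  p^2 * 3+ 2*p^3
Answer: B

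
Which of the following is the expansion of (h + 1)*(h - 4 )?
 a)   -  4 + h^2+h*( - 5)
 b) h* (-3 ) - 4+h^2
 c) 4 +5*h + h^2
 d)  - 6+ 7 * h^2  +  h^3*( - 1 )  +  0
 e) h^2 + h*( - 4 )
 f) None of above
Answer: b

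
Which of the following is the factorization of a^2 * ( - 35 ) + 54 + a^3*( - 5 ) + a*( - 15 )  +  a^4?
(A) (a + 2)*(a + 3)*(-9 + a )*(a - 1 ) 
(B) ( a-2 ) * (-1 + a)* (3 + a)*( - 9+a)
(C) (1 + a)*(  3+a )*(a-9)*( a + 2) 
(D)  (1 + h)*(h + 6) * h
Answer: A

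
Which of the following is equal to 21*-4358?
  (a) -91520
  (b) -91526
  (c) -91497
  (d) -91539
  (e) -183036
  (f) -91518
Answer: f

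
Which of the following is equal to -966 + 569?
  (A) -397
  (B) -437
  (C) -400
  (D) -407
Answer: A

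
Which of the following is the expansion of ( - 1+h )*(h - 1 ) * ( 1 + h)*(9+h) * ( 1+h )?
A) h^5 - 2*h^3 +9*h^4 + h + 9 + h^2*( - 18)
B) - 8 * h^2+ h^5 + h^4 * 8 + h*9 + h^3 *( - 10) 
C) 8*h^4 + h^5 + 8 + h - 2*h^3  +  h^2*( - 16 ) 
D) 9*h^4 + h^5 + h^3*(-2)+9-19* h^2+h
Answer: A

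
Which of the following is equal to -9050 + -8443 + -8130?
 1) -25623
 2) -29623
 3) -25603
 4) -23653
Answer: 1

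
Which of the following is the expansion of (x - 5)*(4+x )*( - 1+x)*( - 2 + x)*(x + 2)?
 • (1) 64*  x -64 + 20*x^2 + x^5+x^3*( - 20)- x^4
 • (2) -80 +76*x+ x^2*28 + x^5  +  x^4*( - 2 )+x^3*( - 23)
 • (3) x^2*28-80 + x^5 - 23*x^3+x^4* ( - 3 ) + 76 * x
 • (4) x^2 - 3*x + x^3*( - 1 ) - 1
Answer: 2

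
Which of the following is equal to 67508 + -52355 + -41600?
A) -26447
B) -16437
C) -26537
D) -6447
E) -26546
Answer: A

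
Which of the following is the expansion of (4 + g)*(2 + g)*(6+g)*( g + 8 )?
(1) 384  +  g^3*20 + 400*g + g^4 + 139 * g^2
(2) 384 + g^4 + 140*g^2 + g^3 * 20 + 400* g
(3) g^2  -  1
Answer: 2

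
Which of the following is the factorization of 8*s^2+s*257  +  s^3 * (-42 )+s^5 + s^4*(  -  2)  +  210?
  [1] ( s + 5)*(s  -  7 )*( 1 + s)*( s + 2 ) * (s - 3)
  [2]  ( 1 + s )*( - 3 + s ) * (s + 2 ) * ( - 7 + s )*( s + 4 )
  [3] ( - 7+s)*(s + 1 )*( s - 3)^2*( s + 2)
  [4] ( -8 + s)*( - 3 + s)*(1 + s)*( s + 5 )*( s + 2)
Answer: 1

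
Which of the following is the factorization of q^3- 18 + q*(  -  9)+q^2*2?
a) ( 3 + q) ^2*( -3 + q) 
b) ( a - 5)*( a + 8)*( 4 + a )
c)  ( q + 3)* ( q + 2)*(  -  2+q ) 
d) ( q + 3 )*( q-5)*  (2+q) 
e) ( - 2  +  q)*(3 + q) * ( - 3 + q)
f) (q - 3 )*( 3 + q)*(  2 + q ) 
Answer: f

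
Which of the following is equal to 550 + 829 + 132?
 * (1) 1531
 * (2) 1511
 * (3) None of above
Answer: 2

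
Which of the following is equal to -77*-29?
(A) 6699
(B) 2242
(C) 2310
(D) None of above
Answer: D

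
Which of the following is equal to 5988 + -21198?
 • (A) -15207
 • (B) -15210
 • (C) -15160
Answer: B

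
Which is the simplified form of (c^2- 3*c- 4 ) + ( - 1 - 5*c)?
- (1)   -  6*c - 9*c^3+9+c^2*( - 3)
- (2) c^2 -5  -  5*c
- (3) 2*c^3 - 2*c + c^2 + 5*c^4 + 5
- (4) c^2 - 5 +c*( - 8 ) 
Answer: 4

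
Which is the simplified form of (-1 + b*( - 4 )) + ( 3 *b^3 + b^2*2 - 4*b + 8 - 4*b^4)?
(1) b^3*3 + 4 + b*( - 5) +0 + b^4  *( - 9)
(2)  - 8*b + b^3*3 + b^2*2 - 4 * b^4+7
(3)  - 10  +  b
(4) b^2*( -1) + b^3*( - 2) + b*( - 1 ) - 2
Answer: 2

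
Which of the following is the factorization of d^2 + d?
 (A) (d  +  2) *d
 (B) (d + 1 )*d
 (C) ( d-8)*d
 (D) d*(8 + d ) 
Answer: B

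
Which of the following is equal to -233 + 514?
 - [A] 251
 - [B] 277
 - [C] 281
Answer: C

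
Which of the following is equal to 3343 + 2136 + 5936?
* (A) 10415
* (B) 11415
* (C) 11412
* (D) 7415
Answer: B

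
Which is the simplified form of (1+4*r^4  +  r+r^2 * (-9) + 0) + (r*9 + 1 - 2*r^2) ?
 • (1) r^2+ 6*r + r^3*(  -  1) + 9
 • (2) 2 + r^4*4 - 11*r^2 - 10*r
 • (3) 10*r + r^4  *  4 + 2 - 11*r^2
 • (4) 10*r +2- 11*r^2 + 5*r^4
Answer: 3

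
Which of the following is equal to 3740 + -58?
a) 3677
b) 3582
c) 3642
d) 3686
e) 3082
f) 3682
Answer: f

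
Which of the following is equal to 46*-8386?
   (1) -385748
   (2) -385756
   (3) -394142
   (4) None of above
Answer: 2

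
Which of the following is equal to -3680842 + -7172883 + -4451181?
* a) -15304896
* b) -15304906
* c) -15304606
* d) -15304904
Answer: b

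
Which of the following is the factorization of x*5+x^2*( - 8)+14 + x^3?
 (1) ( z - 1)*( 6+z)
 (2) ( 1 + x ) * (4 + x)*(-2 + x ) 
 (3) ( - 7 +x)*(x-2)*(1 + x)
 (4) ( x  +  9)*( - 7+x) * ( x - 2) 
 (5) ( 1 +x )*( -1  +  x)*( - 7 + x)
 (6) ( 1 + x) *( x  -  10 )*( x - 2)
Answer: 3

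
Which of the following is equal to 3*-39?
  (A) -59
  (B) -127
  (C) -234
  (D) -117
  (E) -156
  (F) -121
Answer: D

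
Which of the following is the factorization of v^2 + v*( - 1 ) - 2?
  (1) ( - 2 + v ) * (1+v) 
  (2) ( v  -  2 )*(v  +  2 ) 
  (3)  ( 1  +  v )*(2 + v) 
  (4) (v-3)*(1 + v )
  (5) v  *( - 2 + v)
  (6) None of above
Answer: 1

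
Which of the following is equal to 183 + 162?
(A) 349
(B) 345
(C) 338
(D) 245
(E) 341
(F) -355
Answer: B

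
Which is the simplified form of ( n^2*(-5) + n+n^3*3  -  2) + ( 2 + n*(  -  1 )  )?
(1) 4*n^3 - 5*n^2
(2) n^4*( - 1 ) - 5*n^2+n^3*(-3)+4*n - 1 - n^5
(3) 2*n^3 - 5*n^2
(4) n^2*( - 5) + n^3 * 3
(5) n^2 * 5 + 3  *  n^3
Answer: 4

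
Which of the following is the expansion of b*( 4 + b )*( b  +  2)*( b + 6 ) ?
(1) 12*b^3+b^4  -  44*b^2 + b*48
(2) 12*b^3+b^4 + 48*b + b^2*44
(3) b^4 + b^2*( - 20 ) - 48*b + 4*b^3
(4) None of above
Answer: 2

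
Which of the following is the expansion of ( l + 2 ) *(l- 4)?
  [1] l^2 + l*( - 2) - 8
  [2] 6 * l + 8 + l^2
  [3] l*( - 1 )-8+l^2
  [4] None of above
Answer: 1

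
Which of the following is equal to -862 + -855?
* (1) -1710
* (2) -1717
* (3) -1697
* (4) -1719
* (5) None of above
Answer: 2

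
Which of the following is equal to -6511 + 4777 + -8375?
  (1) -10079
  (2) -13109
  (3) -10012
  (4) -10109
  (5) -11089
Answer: 4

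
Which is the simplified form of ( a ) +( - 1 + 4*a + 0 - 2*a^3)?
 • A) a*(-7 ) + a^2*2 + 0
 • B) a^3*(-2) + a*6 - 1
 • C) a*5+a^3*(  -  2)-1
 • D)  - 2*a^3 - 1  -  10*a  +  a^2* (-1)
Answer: C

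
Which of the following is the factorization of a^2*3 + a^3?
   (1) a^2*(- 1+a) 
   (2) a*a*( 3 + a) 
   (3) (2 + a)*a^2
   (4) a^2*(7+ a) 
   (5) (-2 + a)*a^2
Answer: 2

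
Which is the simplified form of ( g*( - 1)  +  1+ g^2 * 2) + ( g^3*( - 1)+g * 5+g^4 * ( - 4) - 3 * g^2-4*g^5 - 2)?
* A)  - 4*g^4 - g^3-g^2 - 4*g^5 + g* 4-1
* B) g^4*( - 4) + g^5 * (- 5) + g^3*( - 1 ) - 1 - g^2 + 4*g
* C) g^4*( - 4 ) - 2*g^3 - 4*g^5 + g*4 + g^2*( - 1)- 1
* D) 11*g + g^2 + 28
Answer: A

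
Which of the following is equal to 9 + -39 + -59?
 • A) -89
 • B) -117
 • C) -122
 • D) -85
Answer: A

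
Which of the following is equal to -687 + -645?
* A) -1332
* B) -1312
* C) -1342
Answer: A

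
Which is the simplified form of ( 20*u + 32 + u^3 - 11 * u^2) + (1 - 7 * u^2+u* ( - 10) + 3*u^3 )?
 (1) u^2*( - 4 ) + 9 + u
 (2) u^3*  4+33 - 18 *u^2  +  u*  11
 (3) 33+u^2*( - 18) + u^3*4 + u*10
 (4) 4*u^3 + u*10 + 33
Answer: 3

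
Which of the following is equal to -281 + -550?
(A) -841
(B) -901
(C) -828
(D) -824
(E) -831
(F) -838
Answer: E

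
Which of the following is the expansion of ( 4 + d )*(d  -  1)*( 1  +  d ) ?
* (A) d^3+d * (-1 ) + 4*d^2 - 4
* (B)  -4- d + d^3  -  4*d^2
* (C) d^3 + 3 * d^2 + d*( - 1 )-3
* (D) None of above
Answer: A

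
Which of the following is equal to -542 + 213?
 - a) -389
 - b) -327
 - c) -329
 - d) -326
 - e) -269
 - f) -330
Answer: c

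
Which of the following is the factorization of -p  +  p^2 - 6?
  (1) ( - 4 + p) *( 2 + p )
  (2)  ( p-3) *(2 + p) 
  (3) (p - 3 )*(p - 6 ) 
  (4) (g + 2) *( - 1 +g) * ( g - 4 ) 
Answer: 2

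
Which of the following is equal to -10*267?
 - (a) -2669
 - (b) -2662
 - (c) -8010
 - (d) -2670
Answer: d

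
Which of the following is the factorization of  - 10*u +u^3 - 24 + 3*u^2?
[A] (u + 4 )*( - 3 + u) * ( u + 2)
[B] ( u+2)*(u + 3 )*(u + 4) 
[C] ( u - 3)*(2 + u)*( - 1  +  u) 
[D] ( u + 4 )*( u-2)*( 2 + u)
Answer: A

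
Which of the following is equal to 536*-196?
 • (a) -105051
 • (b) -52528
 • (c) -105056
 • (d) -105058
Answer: c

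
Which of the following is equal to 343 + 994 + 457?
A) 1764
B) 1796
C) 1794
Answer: C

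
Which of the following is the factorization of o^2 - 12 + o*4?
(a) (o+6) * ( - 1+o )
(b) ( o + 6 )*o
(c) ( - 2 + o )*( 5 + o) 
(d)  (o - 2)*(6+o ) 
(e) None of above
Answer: d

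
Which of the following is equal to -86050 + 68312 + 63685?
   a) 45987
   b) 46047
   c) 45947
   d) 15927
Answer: c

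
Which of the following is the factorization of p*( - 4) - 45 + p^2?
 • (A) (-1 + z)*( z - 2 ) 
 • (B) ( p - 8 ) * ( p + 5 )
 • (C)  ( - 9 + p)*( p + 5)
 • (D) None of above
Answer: C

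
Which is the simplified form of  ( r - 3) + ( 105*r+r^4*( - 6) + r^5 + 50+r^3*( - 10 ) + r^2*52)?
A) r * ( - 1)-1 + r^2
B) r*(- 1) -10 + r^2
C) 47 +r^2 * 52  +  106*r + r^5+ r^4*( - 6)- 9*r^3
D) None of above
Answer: D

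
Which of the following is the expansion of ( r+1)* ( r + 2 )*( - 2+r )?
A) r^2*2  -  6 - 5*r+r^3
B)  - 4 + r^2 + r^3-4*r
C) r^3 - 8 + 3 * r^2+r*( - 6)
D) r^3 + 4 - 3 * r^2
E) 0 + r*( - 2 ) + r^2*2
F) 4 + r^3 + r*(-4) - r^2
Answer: B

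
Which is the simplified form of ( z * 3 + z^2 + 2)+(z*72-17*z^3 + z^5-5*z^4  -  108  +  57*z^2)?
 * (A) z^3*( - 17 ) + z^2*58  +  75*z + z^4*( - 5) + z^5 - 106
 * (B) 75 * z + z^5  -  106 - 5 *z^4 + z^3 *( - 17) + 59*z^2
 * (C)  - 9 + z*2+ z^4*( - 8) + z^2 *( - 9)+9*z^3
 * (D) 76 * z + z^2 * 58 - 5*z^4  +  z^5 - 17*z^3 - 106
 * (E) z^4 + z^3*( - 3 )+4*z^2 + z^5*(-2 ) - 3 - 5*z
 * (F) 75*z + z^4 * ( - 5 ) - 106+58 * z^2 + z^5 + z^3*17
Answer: A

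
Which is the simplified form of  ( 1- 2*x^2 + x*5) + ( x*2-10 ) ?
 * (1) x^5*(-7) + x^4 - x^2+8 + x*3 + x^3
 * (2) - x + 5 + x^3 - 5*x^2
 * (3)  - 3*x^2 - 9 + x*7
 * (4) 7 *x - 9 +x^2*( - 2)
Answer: 4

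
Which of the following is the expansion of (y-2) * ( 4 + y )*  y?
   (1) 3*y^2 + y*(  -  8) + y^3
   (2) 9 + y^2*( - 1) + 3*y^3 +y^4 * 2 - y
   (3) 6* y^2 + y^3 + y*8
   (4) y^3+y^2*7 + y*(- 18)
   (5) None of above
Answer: 5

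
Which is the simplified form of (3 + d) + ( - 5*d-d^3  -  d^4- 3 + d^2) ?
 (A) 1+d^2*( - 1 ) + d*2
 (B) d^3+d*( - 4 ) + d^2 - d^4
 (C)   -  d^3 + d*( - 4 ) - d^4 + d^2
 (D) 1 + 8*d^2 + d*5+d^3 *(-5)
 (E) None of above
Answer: C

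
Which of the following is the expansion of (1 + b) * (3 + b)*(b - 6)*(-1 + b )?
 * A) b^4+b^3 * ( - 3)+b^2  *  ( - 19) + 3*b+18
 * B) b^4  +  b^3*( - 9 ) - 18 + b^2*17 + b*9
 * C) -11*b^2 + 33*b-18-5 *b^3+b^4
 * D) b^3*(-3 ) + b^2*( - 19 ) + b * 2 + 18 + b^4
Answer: A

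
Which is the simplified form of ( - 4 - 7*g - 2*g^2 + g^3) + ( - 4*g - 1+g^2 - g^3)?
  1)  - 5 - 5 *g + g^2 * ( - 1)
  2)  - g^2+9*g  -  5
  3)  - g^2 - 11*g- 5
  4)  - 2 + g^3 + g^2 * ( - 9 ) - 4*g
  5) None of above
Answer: 3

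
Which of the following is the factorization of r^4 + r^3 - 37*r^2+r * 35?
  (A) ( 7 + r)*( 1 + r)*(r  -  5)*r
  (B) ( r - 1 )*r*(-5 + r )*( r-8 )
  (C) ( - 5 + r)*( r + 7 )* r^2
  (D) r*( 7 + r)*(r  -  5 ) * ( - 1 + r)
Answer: D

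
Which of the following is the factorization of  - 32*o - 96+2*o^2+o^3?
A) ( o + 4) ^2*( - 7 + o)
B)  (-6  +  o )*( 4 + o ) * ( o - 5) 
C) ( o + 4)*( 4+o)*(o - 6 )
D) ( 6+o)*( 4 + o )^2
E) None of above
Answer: C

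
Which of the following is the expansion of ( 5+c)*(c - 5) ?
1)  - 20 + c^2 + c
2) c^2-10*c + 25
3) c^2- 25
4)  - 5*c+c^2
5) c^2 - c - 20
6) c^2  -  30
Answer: 3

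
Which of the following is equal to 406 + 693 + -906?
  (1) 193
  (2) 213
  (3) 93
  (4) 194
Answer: 1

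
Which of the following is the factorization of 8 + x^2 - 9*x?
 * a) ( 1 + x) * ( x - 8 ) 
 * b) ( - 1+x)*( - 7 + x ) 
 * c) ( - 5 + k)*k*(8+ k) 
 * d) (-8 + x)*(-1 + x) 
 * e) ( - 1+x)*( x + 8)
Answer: d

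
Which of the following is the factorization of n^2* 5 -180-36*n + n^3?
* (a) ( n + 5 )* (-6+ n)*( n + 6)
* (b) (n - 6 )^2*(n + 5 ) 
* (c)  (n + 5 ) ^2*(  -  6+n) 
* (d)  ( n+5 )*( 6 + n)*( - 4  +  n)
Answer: a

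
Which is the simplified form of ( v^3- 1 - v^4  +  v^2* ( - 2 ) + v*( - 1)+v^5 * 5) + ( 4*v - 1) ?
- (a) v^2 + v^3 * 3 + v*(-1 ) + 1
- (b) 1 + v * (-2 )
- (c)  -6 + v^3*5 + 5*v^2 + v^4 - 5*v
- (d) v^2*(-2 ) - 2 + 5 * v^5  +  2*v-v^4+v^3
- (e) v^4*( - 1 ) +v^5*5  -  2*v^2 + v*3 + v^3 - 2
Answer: e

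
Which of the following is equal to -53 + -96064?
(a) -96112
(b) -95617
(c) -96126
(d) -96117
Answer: d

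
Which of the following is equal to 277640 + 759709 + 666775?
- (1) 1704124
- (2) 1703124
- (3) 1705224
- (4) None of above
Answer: 1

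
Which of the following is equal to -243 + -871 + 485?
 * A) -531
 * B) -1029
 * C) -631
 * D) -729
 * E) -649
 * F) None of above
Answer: F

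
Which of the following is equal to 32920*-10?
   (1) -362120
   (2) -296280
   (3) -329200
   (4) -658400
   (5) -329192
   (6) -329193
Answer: 3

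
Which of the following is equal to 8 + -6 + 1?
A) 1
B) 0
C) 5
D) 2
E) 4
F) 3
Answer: F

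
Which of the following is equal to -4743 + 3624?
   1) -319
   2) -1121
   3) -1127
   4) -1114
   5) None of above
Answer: 5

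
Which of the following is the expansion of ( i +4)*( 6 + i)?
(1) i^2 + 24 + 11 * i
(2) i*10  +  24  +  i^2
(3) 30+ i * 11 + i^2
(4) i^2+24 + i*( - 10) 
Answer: 2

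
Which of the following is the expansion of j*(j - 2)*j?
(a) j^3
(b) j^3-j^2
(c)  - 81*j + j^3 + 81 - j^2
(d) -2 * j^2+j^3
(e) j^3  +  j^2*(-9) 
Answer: d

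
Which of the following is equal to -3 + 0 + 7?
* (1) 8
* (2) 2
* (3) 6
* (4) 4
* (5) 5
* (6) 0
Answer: 4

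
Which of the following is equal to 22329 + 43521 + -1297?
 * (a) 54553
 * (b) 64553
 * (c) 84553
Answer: b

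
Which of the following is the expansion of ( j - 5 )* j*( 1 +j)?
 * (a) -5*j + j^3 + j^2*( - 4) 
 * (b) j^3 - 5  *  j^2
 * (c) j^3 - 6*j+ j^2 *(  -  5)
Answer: a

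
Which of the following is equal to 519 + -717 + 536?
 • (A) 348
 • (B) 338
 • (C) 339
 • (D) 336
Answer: B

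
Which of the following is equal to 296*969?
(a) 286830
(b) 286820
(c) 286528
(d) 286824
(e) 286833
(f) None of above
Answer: d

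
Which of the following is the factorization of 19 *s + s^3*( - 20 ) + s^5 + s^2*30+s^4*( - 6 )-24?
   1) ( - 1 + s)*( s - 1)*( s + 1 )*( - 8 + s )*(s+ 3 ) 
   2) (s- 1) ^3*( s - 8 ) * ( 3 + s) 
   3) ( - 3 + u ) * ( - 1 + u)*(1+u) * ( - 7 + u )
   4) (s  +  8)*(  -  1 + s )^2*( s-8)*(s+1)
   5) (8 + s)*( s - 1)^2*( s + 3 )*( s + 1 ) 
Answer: 1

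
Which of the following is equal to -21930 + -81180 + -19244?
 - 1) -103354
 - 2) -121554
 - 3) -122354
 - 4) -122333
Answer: 3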